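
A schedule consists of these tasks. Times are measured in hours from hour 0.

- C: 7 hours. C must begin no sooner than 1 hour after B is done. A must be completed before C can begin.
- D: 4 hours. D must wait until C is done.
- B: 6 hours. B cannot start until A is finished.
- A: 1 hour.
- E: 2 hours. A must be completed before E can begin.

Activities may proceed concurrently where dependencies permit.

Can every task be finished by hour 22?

A can start immediately at hour 0; it finishes at hour 1.
After A (finishes hour 1), E can start at hour 1 and finishes at hour 3.
After A (finishes hour 1), B can start at hour 1 and finishes at hour 7.
C cannot start until B (finishes hour 7, plus 1-hour gap → hour 8); A (finishes hour 1). The controlling bound is hour 8, so C finishes at 8 + 7 = hour 15.
D cannot begin until C (finishes hour 15). It runs from hour 15 to 15 + 4 = hour 19.
Every task is finished by hour 19, which is no later than the deadline of 22, so the schedule is feasible.

Yes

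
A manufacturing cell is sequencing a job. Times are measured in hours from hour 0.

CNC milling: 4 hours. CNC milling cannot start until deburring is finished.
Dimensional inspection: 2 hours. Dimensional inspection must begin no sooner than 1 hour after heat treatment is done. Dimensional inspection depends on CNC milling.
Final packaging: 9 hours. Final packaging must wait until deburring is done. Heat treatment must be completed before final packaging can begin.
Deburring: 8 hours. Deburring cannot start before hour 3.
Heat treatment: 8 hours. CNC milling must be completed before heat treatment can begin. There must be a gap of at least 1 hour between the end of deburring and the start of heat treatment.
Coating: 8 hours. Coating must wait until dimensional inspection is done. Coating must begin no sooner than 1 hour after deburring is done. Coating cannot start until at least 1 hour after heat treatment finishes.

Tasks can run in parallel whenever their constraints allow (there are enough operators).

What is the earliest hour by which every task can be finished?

34

Deburring waits on its own release at hour 3, so it starts at hour 3 and finishes at 3 + 8 = hour 11.
CNC milling cannot begin until deburring (finishes hour 11). It runs from hour 11 to 11 + 4 = hour 15.
Heat treatment needs all of CNC milling (finishes hour 15); deburring (finishes hour 11, plus 1-hour gap → hour 12). That puts its earliest start at hour 15; it finishes at 15 + 8 = hour 23.
Final packaging has to wait for deburring (finishes hour 11); heat treatment (finishes hour 23). The latest of these is hour 23, so final packaging runs hour 23 to 23 + 9 = hour 32.
Dimensional inspection has to wait for heat treatment (finishes hour 23, plus 1-hour gap → hour 24); CNC milling (finishes hour 15). The latest of these is hour 24, so dimensional inspection runs hour 24 to 24 + 2 = hour 26.
Coating cannot start until dimensional inspection (finishes hour 26); deburring (finishes hour 11, plus 1-hour gap → hour 12); heat treatment (finishes hour 23, plus 1-hour gap → hour 24). The controlling bound is hour 26, so coating finishes at 26 + 8 = hour 34.
All tasks are finished once the last one completes. Finish times: Deburring at 11, CNC milling at 15, Heat treatment at 23, Dimensional inspection at 26, Coating at 34, Final packaging at 32. The latest is hour 34.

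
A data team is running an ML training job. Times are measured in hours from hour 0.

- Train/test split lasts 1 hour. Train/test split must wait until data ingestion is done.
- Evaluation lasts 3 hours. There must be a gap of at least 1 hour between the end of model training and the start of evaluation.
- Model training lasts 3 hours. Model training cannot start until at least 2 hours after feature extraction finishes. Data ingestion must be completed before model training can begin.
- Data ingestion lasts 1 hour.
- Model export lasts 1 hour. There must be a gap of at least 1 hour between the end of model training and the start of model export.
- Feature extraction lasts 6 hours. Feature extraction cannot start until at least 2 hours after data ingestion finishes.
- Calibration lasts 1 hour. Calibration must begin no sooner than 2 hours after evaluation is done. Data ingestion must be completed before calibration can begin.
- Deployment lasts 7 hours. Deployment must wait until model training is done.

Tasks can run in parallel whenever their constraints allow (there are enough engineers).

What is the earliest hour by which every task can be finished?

21

Data ingestion has no prerequisites, so it starts at hour 0 and finishes at hour 1.
Train/test split cannot begin until data ingestion (finishes hour 1). It runs from hour 1 to 1 + 1 = hour 2.
Feature extraction waits on data ingestion (finishes hour 1, plus 2-hour gap → hour 3), so it starts at hour 3 and finishes at 3 + 6 = hour 9.
Model training has to wait for feature extraction (finishes hour 9, plus 2-hour gap → hour 11); data ingestion (finishes hour 1). The latest of these is hour 11, so model training runs hour 11 to 11 + 3 = hour 14.
After model training (finishes hour 14), deployment can start at hour 14 and finishes at hour 21.
Model export cannot begin until model training (finishes hour 14, plus 1-hour gap → hour 15). It runs from hour 15 to 15 + 1 = hour 16.
Evaluation cannot begin until model training (finishes hour 14, plus 1-hour gap → hour 15). It runs from hour 15 to 15 + 3 = hour 18.
Calibration needs all of evaluation (finishes hour 18, plus 2-hour gap → hour 20); data ingestion (finishes hour 1). That puts its earliest start at hour 20; it finishes at 20 + 1 = hour 21.
All tasks are finished once the last one completes. Finish times: Data ingestion at 1, Feature extraction at 9, Train/test split at 2, Model training at 14, Evaluation at 18, Calibration at 21, Model export at 16, Deployment at 21. The latest is hour 21.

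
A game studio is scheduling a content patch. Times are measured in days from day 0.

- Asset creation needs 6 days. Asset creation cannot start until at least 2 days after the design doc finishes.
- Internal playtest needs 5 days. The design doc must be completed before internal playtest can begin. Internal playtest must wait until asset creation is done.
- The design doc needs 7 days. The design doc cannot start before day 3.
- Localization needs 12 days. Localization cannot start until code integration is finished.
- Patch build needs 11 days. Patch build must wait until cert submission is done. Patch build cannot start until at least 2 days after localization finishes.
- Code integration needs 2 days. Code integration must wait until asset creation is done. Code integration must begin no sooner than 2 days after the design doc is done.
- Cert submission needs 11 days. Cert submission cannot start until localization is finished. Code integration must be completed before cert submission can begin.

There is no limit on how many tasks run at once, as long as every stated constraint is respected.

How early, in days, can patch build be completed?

The design doc waits on its own release at day 3, so it starts at day 3 and finishes at 3 + 7 = day 10.
After the design doc (finishes day 10, plus 2-day gap → day 12), asset creation can start at day 12 and finishes at day 18.
Code integration needs all of asset creation (finishes day 18); the design doc (finishes day 10, plus 2-day gap → day 12). That puts its earliest start at day 18; it finishes at 18 + 2 = day 20.
Localization waits on code integration (finishes day 20), so it starts at day 20 and finishes at 20 + 12 = day 32.
Cert submission cannot start until localization (finishes day 32); code integration (finishes day 20). The controlling bound is day 32, so cert submission finishes at 32 + 11 = day 43.
Patch build cannot start until cert submission (finishes day 43); localization (finishes day 32, plus 2-day gap → day 34). The controlling bound is day 43, so patch build finishes at 43 + 11 = day 54.

54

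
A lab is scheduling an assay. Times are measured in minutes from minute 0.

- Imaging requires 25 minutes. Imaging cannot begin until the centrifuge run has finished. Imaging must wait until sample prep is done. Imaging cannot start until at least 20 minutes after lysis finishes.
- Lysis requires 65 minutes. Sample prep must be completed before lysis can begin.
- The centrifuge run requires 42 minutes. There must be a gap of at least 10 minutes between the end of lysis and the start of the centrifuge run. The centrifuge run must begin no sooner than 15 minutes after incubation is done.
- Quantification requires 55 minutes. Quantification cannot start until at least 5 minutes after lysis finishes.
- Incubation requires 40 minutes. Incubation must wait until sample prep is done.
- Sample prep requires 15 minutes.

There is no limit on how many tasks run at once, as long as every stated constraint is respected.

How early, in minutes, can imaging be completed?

157

Nothing blocks sample prep, so it runs from minute 0 to minute 15.
Incubation cannot begin until sample prep (finishes minute 15). It runs from minute 15 to 15 + 40 = minute 55.
Lysis waits on sample prep (finishes minute 15), so it starts at minute 15 and finishes at 15 + 65 = minute 80.
The centrifuge run has to wait for lysis (finishes minute 80, plus 10-minute gap → minute 90); incubation (finishes minute 55, plus 15-minute gap → minute 70). The latest of these is minute 90, so the centrifuge run runs minute 90 to 90 + 42 = minute 132.
For imaging: the centrifuge run (finishes minute 132); sample prep (finishes minute 15); lysis (finishes minute 80, plus 20-minute gap → minute 100). Taking the maximum gives a start of minute 132, and it finishes at 132 + 25 = minute 157.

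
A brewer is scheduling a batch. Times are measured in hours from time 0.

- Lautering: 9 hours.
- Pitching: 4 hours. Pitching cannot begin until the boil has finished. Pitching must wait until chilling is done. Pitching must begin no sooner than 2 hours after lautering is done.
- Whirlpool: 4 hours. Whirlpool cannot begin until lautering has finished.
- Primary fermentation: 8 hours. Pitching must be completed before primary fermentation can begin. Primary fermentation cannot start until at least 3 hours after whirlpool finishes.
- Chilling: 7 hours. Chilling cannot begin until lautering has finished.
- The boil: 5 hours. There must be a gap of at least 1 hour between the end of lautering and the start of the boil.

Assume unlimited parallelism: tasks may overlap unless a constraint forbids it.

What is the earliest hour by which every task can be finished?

28

Nothing blocks lautering, so it runs from hour 0 to hour 9.
Chilling cannot begin until lautering (finishes hour 9). It runs from hour 9 to 9 + 7 = hour 16.
Whirlpool cannot begin until lautering (finishes hour 9). It runs from hour 9 to 9 + 4 = hour 13.
The boil cannot begin until lautering (finishes hour 9, plus 1-hour gap → hour 10). It runs from hour 10 to 10 + 5 = hour 15.
For pitching: the boil (finishes hour 15); chilling (finishes hour 16); lautering (finishes hour 9, plus 2-hour gap → hour 11). Taking the maximum gives a start of hour 16, and it finishes at 16 + 4 = hour 20.
Primary fermentation needs all of pitching (finishes hour 20); whirlpool (finishes hour 13, plus 3-hour gap → hour 16). That puts its earliest start at hour 20; it finishes at 20 + 8 = hour 28.
All tasks are finished once the last one completes. Finish times: Lautering at 9, The boil at 15, Whirlpool at 13, Chilling at 16, Pitching at 20, Primary fermentation at 28. The latest is hour 28.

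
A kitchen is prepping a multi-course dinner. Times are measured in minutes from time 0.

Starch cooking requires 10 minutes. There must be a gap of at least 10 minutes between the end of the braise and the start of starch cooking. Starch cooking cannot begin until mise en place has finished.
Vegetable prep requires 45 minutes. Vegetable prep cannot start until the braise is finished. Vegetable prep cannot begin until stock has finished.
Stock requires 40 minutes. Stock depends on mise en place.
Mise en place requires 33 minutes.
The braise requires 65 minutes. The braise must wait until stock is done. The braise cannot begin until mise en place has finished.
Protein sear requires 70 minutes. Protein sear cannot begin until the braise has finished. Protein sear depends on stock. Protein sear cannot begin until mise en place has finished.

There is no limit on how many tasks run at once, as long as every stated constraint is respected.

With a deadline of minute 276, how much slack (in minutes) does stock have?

68

Nothing blocks mise en place, so it runs from minute 0 to minute 33.
After mise en place (finishes minute 33), stock can start at minute 33 and finishes at minute 73.

Working backward from the deadline:
Nothing follows protein sear; the deadline of minute 276 is its only limit. It must start by 276 − 70 = minute 206.
To finish by minute 276, vegetable prep (duration 45) must start no later than minute 231.
Starch cooking has no dependents, so it just needs to finish by minute 276. Starting by 276 − 10 = minute 266 achieves that.
The braise has several dependents: protein sear (must start by minute 206); vegetable prep (must start by minute 231); starch cooking (must start by minute 266, minus 10-minute gap → minute 256). The earliest of those limits is minute 206, so the braise must start by 206 − 65 = minute 141.
Stock feeds the braise (must start by minute 141); protein sear (must start by minute 206); vegetable prep (must start by minute 231). Taking the minimum, stock must finish by minute 141 and start by 141 − 40 = minute 101.
So stock can start as early as minute 33 and as late as minute 101, giving 101 − 33 = 68 minutes of slack.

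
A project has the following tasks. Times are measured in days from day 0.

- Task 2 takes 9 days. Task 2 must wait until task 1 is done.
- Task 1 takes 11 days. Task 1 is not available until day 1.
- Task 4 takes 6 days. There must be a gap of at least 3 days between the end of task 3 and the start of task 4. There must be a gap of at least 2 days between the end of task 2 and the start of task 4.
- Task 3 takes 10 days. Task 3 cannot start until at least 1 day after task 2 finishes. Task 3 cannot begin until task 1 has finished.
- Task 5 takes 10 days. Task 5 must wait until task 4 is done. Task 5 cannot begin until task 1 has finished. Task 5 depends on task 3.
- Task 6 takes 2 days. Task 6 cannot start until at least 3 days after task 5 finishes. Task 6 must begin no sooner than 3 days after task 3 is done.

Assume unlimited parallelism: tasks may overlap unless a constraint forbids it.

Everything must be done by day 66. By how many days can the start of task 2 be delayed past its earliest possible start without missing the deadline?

10

Task 1 cannot begin until its own release at day 1. It runs from day 1 to 1 + 11 = day 12.
Task 2 cannot begin until task 1 (finishes day 12). It runs from day 12 to 12 + 9 = day 21.

Working backward from the deadline:
Task 6 must finish by day 66; it takes 2 days, so it must start by 66 − 2 = day 64.
Since task 6 (must start by day 64, minus 3-day gap → day 61) depends on it, task 5 must finish by day 61. Backing off its 10-day duration gives a latest start of day 51.
Since task 5 (must start by day 51) depends on it, task 4 must finish by day 51. Backing off its 6-day duration gives a latest start of day 45.
Task 3 must finish in time for task 4 (must start by day 45, minus 3-day gap → day 42); task 5 (must start by day 51); task 6 (must start by day 64, minus 3-day gap → day 61). The tightest is day 42, so task 3 must start by 42 − 10 = day 32.
Task 2 feeds task 3 (must start by day 32, minus 1-day gap → day 31); task 4 (must start by day 45, minus 2-day gap → day 43). Taking the minimum, task 2 must finish by day 31 and start by 31 − 9 = day 22.
So task 2 can start as early as day 12 and as late as day 22, giving 22 − 12 = 10 days of slack.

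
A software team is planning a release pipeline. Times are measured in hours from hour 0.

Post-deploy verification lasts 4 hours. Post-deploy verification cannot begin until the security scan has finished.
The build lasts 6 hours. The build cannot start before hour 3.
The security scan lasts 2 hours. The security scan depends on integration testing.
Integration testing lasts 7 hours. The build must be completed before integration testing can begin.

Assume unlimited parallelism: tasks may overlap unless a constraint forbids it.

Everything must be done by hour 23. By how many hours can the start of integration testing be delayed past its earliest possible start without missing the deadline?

The build waits on its own release at hour 3, so it starts at hour 3 and finishes at 3 + 6 = hour 9.
After the build (finishes hour 9), integration testing can start at hour 9 and finishes at hour 16.

Working backward from the deadline:
To finish by hour 23, post-deploy verification (duration 4) must start no later than hour 19.
The security scan must finish before post-deploy verification (must start by hour 19). With a 2-hour duration, the security scan must start by 19 − 2 = hour 17.
Integration testing feeds into the security scan (must start by hour 17); so integration testing must finish by hour 17 and therefore start by hour 10.
So integration testing can start as early as hour 9 and as late as hour 10, giving 10 − 9 = 1 hour of slack.

1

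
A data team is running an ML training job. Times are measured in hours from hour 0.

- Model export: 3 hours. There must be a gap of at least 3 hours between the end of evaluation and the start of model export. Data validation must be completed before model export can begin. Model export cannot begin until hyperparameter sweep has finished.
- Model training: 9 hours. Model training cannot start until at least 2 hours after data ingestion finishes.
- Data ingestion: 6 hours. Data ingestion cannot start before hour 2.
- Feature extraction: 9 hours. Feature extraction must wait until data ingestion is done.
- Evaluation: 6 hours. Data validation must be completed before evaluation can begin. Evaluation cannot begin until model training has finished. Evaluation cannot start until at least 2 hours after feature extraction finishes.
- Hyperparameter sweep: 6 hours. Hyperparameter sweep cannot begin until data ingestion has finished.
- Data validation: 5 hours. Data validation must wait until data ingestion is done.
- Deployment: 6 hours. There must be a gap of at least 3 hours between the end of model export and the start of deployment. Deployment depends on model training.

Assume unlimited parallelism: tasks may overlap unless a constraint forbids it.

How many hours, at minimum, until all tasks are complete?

After its own release at hour 2, data ingestion can start at hour 2 and finishes at hour 8.
Model training waits on data ingestion (finishes hour 8, plus 2-hour gap → hour 10), so it starts at hour 10 and finishes at 10 + 9 = hour 19.
Hyperparameter sweep cannot begin until data ingestion (finishes hour 8). It runs from hour 8 to 8 + 6 = hour 14.
After data ingestion (finishes hour 8), feature extraction can start at hour 8 and finishes at hour 17.
After data ingestion (finishes hour 8), data validation can start at hour 8 and finishes at hour 13.
Evaluation has to wait for data validation (finishes hour 13); model training (finishes hour 19); feature extraction (finishes hour 17, plus 2-hour gap → hour 19). The latest of these is hour 19, so evaluation runs hour 19 to 19 + 6 = hour 25.
For model export: evaluation (finishes hour 25, plus 3-hour gap → hour 28); data validation (finishes hour 13); hyperparameter sweep (finishes hour 14). Taking the maximum gives a start of hour 28, and it finishes at 28 + 3 = hour 31.
Deployment needs all of model export (finishes hour 31, plus 3-hour gap → hour 34); model training (finishes hour 19). That puts its earliest start at hour 34; it finishes at 34 + 6 = hour 40.
All tasks are finished once the last one completes. Finish times: Data ingestion at 8, Data validation at 13, Feature extraction at 17, Hyperparameter sweep at 14, Model training at 19, Evaluation at 25, Model export at 31, Deployment at 40. The latest is hour 40.

40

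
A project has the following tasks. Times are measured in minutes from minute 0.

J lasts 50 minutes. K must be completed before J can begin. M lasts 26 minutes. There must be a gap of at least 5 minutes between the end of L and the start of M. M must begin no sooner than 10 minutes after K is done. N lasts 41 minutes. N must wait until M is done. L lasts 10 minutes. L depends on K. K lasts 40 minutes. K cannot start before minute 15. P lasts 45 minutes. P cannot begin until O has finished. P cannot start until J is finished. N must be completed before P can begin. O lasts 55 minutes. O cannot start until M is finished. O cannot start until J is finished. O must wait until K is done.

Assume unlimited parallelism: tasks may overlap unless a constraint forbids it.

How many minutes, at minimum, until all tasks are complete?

K cannot begin until its own release at minute 15. It runs from minute 15 to 15 + 40 = minute 55.
L cannot begin until K (finishes minute 55). It runs from minute 55 to 55 + 10 = minute 65.
For M: L (finishes minute 65, plus 5-minute gap → minute 70); K (finishes minute 55, plus 10-minute gap → minute 65). Taking the maximum gives a start of minute 70, and it finishes at 70 + 26 = minute 96.
N cannot begin until M (finishes minute 96). It runs from minute 96 to 96 + 41 = minute 137.
J cannot begin until K (finishes minute 55). It runs from minute 55 to 55 + 50 = minute 105.
O needs all of M (finishes minute 96); J (finishes minute 105); K (finishes minute 55). That puts its earliest start at minute 105; it finishes at 105 + 55 = minute 160.
P has to wait for O (finishes minute 160); J (finishes minute 105); N (finishes minute 137). The latest of these is minute 160, so P runs minute 160 to 160 + 45 = minute 205.
All tasks are finished once the last one completes. Finish times: J at 105, K at 55, L at 65, M at 96, N at 137, O at 160, P at 205. The latest is minute 205.

205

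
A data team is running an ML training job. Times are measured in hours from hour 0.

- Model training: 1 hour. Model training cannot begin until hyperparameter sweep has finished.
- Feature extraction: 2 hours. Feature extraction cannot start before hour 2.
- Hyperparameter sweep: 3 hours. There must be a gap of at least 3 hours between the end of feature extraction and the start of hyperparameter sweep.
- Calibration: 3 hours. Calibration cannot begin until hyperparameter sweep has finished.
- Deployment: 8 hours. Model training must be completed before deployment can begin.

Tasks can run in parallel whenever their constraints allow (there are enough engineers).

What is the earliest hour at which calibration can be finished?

13

Feature extraction waits on its own release at hour 2, so it starts at hour 2 and finishes at 2 + 2 = hour 4.
Hyperparameter sweep waits on feature extraction (finishes hour 4, plus 3-hour gap → hour 7), so it starts at hour 7 and finishes at 7 + 3 = hour 10.
Calibration cannot begin until hyperparameter sweep (finishes hour 10). It runs from hour 10 to 10 + 3 = hour 13.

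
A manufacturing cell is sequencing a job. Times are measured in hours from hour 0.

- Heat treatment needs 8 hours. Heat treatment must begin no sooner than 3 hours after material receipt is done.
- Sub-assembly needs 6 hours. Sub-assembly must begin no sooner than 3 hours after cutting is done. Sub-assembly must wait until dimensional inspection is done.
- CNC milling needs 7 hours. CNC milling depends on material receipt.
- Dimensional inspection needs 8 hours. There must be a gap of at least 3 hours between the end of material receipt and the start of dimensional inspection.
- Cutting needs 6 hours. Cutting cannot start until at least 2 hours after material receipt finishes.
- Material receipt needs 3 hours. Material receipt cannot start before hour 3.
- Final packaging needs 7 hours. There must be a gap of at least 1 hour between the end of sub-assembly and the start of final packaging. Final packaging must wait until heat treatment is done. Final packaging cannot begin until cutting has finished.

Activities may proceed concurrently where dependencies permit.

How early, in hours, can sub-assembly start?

After its own release at hour 3, material receipt can start at hour 3 and finishes at hour 6.
After material receipt (finishes hour 6, plus 3-hour gap → hour 9), dimensional inspection can start at hour 9 and finishes at hour 17.
Cutting cannot begin until material receipt (finishes hour 6, plus 2-hour gap → hour 8). It runs from hour 8 to 8 + 6 = hour 14.
Sub-assembly waits on cutting (finishes hour 14, plus 3-hour gap → hour 17); dimensional inspection (finishes hour 17). The latest of these is hour 17, which is the earliest sub-assembly can start.

17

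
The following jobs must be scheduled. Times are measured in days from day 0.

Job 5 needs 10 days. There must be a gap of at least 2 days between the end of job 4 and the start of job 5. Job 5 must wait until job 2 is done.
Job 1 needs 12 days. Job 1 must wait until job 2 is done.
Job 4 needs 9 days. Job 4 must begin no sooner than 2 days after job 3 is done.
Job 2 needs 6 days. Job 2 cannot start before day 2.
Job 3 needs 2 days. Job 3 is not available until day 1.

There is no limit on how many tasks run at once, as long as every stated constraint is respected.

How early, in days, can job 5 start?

16

Job 3 cannot begin until its own release at day 1. It runs from day 1 to 1 + 2 = day 3.
After job 3 (finishes day 3, plus 2-day gap → day 5), job 4 can start at day 5 and finishes at day 14.
After its own release at day 2, job 2 can start at day 2 and finishes at day 8.
Job 5 waits on job 4 (finishes day 14, plus 2-day gap → day 16); job 2 (finishes day 8). The latest of these is day 16, which is the earliest job 5 can start.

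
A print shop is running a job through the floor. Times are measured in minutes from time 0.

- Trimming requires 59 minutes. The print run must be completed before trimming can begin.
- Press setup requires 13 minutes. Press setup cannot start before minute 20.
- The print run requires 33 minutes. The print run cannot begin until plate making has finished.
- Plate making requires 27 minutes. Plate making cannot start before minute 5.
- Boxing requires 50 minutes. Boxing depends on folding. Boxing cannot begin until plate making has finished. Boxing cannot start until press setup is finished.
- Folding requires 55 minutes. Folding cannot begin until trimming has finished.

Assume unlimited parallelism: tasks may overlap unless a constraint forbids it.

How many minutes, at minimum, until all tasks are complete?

Press setup cannot begin until its own release at minute 20. It runs from minute 20 to 20 + 13 = minute 33.
Plate making cannot begin until its own release at minute 5. It runs from minute 5 to 5 + 27 = minute 32.
The print run waits on plate making (finishes minute 32), so it starts at minute 32 and finishes at 32 + 33 = minute 65.
After the print run (finishes minute 65), trimming can start at minute 65 and finishes at minute 124.
Folding cannot begin until trimming (finishes minute 124). It runs from minute 124 to 124 + 55 = minute 179.
Boxing cannot start until folding (finishes minute 179); plate making (finishes minute 32); press setup (finishes minute 33). The controlling bound is minute 179, so boxing finishes at 179 + 50 = minute 229.
All tasks are finished once the last one completes. Finish times: Plate making at 32, Press setup at 33, The print run at 65, Trimming at 124, Folding at 179, Boxing at 229. The latest is minute 229.

229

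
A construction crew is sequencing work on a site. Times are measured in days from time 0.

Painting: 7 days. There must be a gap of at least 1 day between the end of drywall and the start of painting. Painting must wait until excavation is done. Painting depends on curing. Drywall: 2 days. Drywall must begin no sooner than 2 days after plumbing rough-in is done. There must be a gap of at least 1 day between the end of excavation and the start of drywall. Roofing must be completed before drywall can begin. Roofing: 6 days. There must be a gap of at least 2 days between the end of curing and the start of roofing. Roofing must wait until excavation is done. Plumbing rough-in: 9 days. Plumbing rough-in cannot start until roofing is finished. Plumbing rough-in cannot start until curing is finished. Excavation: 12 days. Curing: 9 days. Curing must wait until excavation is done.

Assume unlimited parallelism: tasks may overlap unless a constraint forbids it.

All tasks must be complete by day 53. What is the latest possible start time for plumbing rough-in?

To finish by day 53, painting (duration 7) must start no later than day 46.
Since painting (must start by day 46, minus 1-day gap → day 45) depends on it, drywall must finish by day 45. Backing off its 2-day duration gives a latest start of day 43.
Plumbing rough-in must finish before drywall (must start by day 43, minus 2-day gap → day 41). With a 9-day duration, plumbing rough-in must start by 41 − 9 = day 32.

32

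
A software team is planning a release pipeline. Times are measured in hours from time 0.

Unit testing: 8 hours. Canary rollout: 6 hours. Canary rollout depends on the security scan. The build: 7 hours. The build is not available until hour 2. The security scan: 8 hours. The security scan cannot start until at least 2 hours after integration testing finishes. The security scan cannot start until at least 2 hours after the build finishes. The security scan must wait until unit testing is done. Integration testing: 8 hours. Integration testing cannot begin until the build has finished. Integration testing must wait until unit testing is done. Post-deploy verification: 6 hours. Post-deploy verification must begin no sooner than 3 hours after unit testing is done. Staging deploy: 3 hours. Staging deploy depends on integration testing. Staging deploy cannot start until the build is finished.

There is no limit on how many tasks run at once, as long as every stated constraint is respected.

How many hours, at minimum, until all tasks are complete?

33

Nothing blocks unit testing, so it runs from hour 0 to hour 8.
After unit testing (finishes hour 8, plus 3-hour gap → hour 11), post-deploy verification can start at hour 11 and finishes at hour 17.
After its own release at hour 2, the build can start at hour 2 and finishes at hour 9.
For integration testing: the build (finishes hour 9); unit testing (finishes hour 8). Taking the maximum gives a start of hour 9, and it finishes at 9 + 8 = hour 17.
For staging deploy: integration testing (finishes hour 17); the build (finishes hour 9). Taking the maximum gives a start of hour 17, and it finishes at 17 + 3 = hour 20.
The security scan needs all of integration testing (finishes hour 17, plus 2-hour gap → hour 19); the build (finishes hour 9, plus 2-hour gap → hour 11); unit testing (finishes hour 8). That puts its earliest start at hour 19; it finishes at 19 + 8 = hour 27.
After the security scan (finishes hour 27), canary rollout can start at hour 27 and finishes at hour 33.
All tasks are finished once the last one completes. Finish times: The build at 9, Unit testing at 8, Integration testing at 17, The security scan at 27, Staging deploy at 20, Canary rollout at 33, Post-deploy verification at 17. The latest is hour 33.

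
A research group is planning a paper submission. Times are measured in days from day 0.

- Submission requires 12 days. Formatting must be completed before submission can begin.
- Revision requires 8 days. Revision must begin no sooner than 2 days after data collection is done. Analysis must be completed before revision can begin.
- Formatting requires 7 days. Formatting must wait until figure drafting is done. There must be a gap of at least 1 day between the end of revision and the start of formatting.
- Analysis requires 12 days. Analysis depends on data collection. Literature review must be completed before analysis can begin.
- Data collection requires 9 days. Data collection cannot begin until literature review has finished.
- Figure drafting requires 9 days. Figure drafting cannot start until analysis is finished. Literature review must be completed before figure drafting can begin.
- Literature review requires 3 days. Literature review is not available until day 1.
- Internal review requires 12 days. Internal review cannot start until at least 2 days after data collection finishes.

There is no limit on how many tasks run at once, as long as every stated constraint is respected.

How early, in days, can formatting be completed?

After its own release at day 1, literature review can start at day 1 and finishes at day 4.
Data collection waits on literature review (finishes day 4), so it starts at day 4 and finishes at 4 + 9 = day 13.
Analysis needs all of data collection (finishes day 13); literature review (finishes day 4). That puts its earliest start at day 13; it finishes at 13 + 12 = day 25.
Revision has to wait for data collection (finishes day 13, plus 2-day gap → day 15); analysis (finishes day 25). The latest of these is day 25, so revision runs day 25 to 25 + 8 = day 33.
Figure drafting has to wait for analysis (finishes day 25); literature review (finishes day 4). The latest of these is day 25, so figure drafting runs day 25 to 25 + 9 = day 34.
For formatting: figure drafting (finishes day 34); revision (finishes day 33, plus 1-day gap → day 34). Taking the maximum gives a start of day 34, and it finishes at 34 + 7 = day 41.

41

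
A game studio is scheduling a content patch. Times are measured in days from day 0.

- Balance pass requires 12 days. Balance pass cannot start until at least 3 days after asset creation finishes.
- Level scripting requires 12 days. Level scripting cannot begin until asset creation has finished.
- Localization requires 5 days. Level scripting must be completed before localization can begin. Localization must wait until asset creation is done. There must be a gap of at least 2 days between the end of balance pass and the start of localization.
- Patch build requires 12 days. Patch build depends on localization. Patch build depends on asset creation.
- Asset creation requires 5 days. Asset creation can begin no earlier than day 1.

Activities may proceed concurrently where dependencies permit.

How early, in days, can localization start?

23

Asset creation cannot begin until its own release at day 1. It runs from day 1 to 1 + 5 = day 6.
After asset creation (finishes day 6, plus 3-day gap → day 9), balance pass can start at day 9 and finishes at day 21.
After asset creation (finishes day 6), level scripting can start at day 6 and finishes at day 18.
Localization waits on level scripting (finishes day 18); asset creation (finishes day 6); balance pass (finishes day 21, plus 2-day gap → day 23). The latest of these is day 23, which is the earliest localization can start.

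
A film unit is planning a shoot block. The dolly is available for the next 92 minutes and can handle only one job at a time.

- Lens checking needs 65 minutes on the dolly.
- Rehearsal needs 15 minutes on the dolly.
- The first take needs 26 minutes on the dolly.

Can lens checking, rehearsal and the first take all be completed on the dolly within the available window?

No

Running back to back, the jobs need 65 + 15 + 26 = 106 minutes on the dolly.
Since 106 > 92, they cannot all fit.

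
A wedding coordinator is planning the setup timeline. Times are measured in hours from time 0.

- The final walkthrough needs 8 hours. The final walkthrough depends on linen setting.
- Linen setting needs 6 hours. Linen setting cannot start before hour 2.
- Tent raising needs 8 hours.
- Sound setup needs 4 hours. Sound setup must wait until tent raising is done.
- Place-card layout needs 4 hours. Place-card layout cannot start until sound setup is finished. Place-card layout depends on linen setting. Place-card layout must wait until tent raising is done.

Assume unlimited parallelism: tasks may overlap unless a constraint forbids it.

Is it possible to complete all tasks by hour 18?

Yes

Linen setting waits on its own release at hour 2, so it starts at hour 2 and finishes at 2 + 6 = hour 8.
The final walkthrough cannot begin until linen setting (finishes hour 8). It runs from hour 8 to 8 + 8 = hour 16.
Nothing blocks tent raising, so it runs from hour 0 to hour 8.
After tent raising (finishes hour 8), sound setup can start at hour 8 and finishes at hour 12.
For place-card layout: sound setup (finishes hour 12); linen setting (finishes hour 8); tent raising (finishes hour 8). Taking the maximum gives a start of hour 12, and it finishes at 12 + 4 = hour 16.
Every task is finished by hour 16, which is no later than the deadline of 18, so the schedule is feasible.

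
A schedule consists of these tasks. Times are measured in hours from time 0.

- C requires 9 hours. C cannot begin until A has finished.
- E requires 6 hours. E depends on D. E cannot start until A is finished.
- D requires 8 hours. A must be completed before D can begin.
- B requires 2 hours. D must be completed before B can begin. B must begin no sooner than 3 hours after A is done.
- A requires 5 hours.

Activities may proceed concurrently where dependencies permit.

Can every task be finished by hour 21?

Yes

A can start immediately at hour 0; it finishes at hour 5.
D cannot begin until A (finishes hour 5). It runs from hour 5 to 5 + 8 = hour 13.
E has to wait for D (finishes hour 13); A (finishes hour 5). The latest of these is hour 13, so E runs hour 13 to 13 + 6 = hour 19.
B has to wait for D (finishes hour 13); A (finishes hour 5, plus 3-hour gap → hour 8). The latest of these is hour 13, so B runs hour 13 to 13 + 2 = hour 15.
After A (finishes hour 5), C can start at hour 5 and finishes at hour 14.
Every task is finished by hour 19, which is no later than the deadline of 21, so the schedule is feasible.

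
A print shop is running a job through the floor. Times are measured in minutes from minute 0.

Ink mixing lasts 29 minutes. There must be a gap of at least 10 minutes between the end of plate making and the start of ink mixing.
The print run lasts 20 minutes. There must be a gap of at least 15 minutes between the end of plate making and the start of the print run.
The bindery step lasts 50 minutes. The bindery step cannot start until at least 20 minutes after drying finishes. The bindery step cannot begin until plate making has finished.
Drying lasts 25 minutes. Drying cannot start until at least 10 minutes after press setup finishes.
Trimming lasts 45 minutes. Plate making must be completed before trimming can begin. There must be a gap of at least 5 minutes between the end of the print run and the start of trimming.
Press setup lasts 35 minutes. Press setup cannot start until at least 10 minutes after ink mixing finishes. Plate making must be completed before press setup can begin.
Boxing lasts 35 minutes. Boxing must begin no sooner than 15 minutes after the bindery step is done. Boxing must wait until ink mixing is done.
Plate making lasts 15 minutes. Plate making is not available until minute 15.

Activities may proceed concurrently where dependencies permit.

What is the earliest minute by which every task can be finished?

269

After its own release at minute 15, plate making can start at minute 15 and finishes at minute 30.
After plate making (finishes minute 30, plus 15-minute gap → minute 45), the print run can start at minute 45 and finishes at minute 65.
Trimming has to wait for plate making (finishes minute 30); the print run (finishes minute 65, plus 5-minute gap → minute 70). The latest of these is minute 70, so trimming runs minute 70 to 70 + 45 = minute 115.
Ink mixing waits on plate making (finishes minute 30, plus 10-minute gap → minute 40), so it starts at minute 40 and finishes at 40 + 29 = minute 69.
Press setup needs all of ink mixing (finishes minute 69, plus 10-minute gap → minute 79); plate making (finishes minute 30). That puts its earliest start at minute 79; it finishes at 79 + 35 = minute 114.
After press setup (finishes minute 114, plus 10-minute gap → minute 124), drying can start at minute 124 and finishes at minute 149.
The bindery step cannot start until drying (finishes minute 149, plus 20-minute gap → minute 169); plate making (finishes minute 30). The controlling bound is minute 169, so the bindery step finishes at 169 + 50 = minute 219.
Boxing cannot start until the bindery step (finishes minute 219, plus 15-minute gap → minute 234); ink mixing (finishes minute 69). The controlling bound is minute 234, so boxing finishes at 234 + 35 = minute 269.
All tasks are finished once the last one completes. Finish times: Plate making at 30, Ink mixing at 69, Press setup at 114, The print run at 65, Drying at 149, Trimming at 115, The bindery step at 219, Boxing at 269. The latest is minute 269.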